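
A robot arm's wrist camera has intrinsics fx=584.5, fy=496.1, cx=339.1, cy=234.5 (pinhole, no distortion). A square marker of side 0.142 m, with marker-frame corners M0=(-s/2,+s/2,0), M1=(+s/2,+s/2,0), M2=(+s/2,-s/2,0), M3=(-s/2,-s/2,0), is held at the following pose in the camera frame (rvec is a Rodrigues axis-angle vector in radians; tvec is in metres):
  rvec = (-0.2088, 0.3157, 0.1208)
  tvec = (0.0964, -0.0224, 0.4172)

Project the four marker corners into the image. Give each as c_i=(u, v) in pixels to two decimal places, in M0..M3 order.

c0=(364.76, 281.60) c1=(573.18, 302.93) c2=(588.71, 130.65) c3=(390.79, 127.83)

Intrinsics K: fx=584.5, fy=496.1, cx=339.1, cy=234.5
Marker side s = 0.142 m; corners in marker frame (Z=0):
  M0 = (-0.0710, +0.0710, 0)
  M1 = (+0.0710, +0.0710, 0)
  M2 = (+0.0710, -0.0710, 0)
  M3 = (-0.0710, -0.0710, 0)
rvec = (-0.2088, 0.3157, 0.1208), |rvec| = θ = 0.39731 rad = 22.764°
Rodrigues: sinθ=0.38694, 1−cosθ=0.07790; R = I + sinθ·[k]× + (1−cosθ)·[k]×²:
    [+0.94362 -0.15017 +0.29501]
    [+0.08512 +0.97129 +0.22217]
    [-0.31991 -0.18453 +0.92931]
t = (0.0964, -0.0224, 0.4172) m
M0: Pc = R·M0+t = (+0.01874, +0.04052, +0.42681); u = 584.5·(+0.01874)/0.42681 + 339.1 = 364.7646, v = 496.1·(+0.04052)/0.42681 + 234.5 = 281.5955
M1: Pc = R·M1+t = (+0.15273, +0.05260, +0.38138); u = 584.5·(+0.15273)/0.38138 + 339.1 = 573.1766, v = 496.1·(+0.05260)/0.38138 + 234.5 = 302.9275
M2: Pc = R·M2+t = (+0.17406, -0.08532, +0.40759); u = 584.5·(+0.17406)/0.40759 + 339.1 = 588.7088, v = 496.1·(-0.08532)/0.40759 + 234.5 = 130.6546
M3: Pc = R·M3+t = (+0.04007, -0.09740, +0.45302); u = 584.5·(+0.04007)/0.45302 + 339.1 = 390.7943, v = 496.1·(-0.09740)/0.45302 + 234.5 = 127.8314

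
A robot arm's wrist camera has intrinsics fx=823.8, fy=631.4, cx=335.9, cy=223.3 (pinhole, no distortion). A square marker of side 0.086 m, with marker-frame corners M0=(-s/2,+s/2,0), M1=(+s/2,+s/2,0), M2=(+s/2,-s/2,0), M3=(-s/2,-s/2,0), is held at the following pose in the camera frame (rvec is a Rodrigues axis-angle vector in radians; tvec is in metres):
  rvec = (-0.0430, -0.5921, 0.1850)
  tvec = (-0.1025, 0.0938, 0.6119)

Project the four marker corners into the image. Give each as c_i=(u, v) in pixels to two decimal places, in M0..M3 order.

Intrinsics K: fx=823.8, fy=631.4, cx=335.9, cy=223.3
Marker side s = 0.086 m; corners in marker frame (Z=0):
  M0 = (-0.0430, +0.0430, 0)
  M1 = (+0.0430, +0.0430, 0)
  M2 = (+0.0430, -0.0430, 0)
  M3 = (-0.0430, -0.0430, 0)
rvec = (-0.0430, -0.5921, 0.1850), |rvec| = θ = 0.62182 rad = 35.627°
Rodrigues: sinθ=0.58251, 1−cosθ=0.18718; R = I + sinθ·[k]× + (1−cosθ)·[k]×²:
    [+0.81372 -0.16098 -0.55853]
    [+0.18563 +0.98254 -0.01275]
    [+0.55082 -0.09331 +0.82939]
t = (-0.1025, 0.0938, 0.6119) m
M0: Pc = R·M0+t = (-0.14441, +0.12807, +0.58420); u = 823.8·(-0.14441)/0.58420 + 335.9 = 132.2606, v = 631.4·(+0.12807)/0.58420 + 223.3 = 361.7134
M1: Pc = R·M1+t = (-0.07443, +0.14403, +0.63157); u = 823.8·(-0.07443)/0.63157 + 335.9 = 238.8132, v = 631.4·(+0.14403)/0.63157 + 223.3 = 367.2918
M2: Pc = R·M2+t = (-0.06059, +0.05953, +0.63960); u = 823.8·(-0.06059)/0.63960 + 335.9 = 257.8628, v = 631.4·(+0.05953)/0.63960 + 223.3 = 282.0700
M3: Pc = R·M3+t = (-0.13057, +0.04357, +0.59223); u = 823.8·(-0.13057)/0.59223 + 335.9 = 154.2777, v = 631.4·(+0.04357)/0.59223 + 223.3 = 269.7506

c0=(132.26, 361.71) c1=(238.81, 367.29) c2=(257.86, 282.07) c3=(154.28, 269.75)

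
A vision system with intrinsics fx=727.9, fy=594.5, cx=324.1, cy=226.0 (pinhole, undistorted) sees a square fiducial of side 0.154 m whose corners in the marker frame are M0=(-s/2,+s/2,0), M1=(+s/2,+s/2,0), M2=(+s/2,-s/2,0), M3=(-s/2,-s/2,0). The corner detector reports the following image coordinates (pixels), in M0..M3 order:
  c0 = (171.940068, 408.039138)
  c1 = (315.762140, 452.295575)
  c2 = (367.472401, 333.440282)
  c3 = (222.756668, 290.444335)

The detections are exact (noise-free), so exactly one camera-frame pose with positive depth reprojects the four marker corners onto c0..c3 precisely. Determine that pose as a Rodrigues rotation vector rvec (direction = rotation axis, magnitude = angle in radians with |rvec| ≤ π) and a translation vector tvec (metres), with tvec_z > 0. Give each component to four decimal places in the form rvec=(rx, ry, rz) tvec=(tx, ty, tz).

rvec=(0.0007, 0.0553, 0.3404) tvec=(-0.0551, 0.1776, 0.7281)

Intrinsics K: fx=727.9, fy=594.5, cx=324.1, cy=226.0
Marker side s = 0.154 m; corners in marker frame (Z=0):
  M0 = (-0.0770, +0.0770, 0)
  M1 = (+0.0770, +0.0770, 0)
  M2 = (+0.0770, -0.0770, 0)
  M3 = (-0.0770, -0.0770, 0)
Detected image corners:
  c0 = (171.940068, 408.039138) px
  c1 = (315.762140, 452.295575) px
  c2 = (367.472401, 333.440282) px
  c3 = (222.756668, 290.444335) px
Planar DLT: solve 8×8 A·h = b for H (H[2,2]=1):
  H  [+916.77755 -329.14074 +269.04271]
  H  [+255.71114 +772.79667 +370.99286]
  H  [-0.07433 +0.01381 +1.00000]
B = K⁻¹H; ‖b₁‖=1.373463, ‖b₂‖=1.373463; λ = 2/(‖b₁‖+‖b₂‖) = 0.728087, sign → tz>0 ⇒ λ=+0.728087
r₁ = λ·B[:,0] = (+0.94111,+0.33374,-0.05412); r₂ = λ·B[:,1] = (-0.33370,+0.94262,+0.01006)
r₃ = r₁×r₂ = (+0.05437,+0.00860,+0.99848); SVD([r₁ r₂ r₃]) → R = UVᵀ:
  R  [+0.94111 -0.33370 +0.05437]
  R  [+0.33374 +0.94262 +0.00860]
  R  [-0.05412 +0.01006 +0.99848]
t = (-0.05507, +0.17757, +0.72809) m
tr R = 2.882218; θ = arccos((tr R − 1)/2) = 0.344901 rad = 19.761°
axis k = ((R−Rᵀ)₃₂, (R−Rᵀ)₁₃, (R−Rᵀ)₂₁) / (2 sinθ) = (+0.002161, +0.160435, +0.987044)
rvec = θ·k = (+0.000745, +0.055334, +0.340433)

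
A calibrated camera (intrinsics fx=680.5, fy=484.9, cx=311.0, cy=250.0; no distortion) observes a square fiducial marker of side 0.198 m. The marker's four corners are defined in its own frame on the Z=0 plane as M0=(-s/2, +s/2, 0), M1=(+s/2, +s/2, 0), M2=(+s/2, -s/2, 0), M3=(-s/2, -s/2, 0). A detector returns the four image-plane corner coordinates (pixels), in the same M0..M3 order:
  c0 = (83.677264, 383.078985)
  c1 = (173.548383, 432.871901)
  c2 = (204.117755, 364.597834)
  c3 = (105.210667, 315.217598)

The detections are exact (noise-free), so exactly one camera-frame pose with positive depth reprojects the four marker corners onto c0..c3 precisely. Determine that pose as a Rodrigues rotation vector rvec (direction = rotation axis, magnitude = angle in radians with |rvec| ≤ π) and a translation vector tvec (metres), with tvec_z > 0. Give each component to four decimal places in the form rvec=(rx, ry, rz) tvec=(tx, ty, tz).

rvec=(0.3578, 0.4441, 0.4170) tvec=(-0.2659, 0.2711, 1.0558)

Intrinsics K: fx=680.5, fy=484.9, cx=311.0, cy=250.0
Marker side s = 0.198 m; corners in marker frame (Z=0):
  M0 = (-0.0990, +0.0990, 0)
  M1 = (+0.0990, +0.0990, 0)
  M2 = (+0.0990, -0.0990, 0)
  M3 = (-0.0990, -0.0990, 0)
Detected image corners:
  c0 = (83.677264, 383.078985) px
  c1 = (173.548383, 432.871901) px
  c2 = (204.117755, 364.597834) px
  c3 = (105.210667, 315.217598) px
Planar DLT: solve 8×8 A·h = b for H (H[2,2]=1):
  H  [+430.67207 -74.83238 +139.63921]
  H  [+131.28464 +491.64323 +374.49183]
  H  [-0.31875 +0.39552 +1.00000]
B = K⁻¹H; ‖b₁‖=0.947121, ‖b₂‖=0.947121; λ = 2/(‖b₁‖+‖b₂‖) = 1.055832, sign → tz>0 ⇒ λ=+1.055832
r₁ = λ·B[:,0] = (+0.82202,+0.45937,-0.33655); r₂ = λ·B[:,1] = (-0.30696,+0.85521,+0.41760)
r₃ = r₁×r₂ = (+0.47965,-0.23997,+0.84401); SVD([r₁ r₂ r₃]) → R = UVᵀ:
  R  [+0.82202 -0.30696 +0.47965]
  R  [+0.45937 +0.85521 -0.23997]
  R  [-0.33655 +0.41760 +0.84401]
t = (-0.26588, +0.27107, +1.05583) m
tr R = 2.521239; θ = arccos((tr R − 1)/2) = 0.706530 rad = 40.481°
axis k = ((R−Rᵀ)₃₂, (R−Rᵀ)₁₃, (R−Rᵀ)₂₁) / (2 sinθ) = (+0.506445, +0.628619, +0.590213)
rvec = θ·k = (+0.357818, +0.444138, +0.417003)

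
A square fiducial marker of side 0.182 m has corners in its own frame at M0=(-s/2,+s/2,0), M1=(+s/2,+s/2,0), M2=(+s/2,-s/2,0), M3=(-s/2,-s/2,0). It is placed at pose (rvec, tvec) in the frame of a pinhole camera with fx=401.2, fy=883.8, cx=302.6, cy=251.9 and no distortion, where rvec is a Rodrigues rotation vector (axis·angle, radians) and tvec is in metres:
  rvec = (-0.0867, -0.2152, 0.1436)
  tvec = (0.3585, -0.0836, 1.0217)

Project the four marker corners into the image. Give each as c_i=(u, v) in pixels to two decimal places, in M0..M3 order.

c0=(406.95, 245.12) c1=(471.60, 268.93) c2=(477.86, 117.54) c3=(414.62, 88.54)

Intrinsics K: fx=401.2, fy=883.8, cx=302.6, cy=251.9
Marker side s = 0.182 m; corners in marker frame (Z=0):
  M0 = (-0.0910, +0.0910, 0)
  M1 = (+0.0910, +0.0910, 0)
  M2 = (+0.0910, -0.0910, 0)
  M3 = (-0.0910, -0.0910, 0)
rvec = (-0.0867, -0.2152, 0.1436), |rvec| = θ = 0.27285 rad = 15.633°
Rodrigues: sinθ=0.26948, 1−cosθ=0.03699; R = I + sinθ·[k]× + (1−cosθ)·[k]×²:
    [+0.96674 -0.13255 -0.21873]
    [+0.15110 +0.98602 +0.07027]
    [+0.20635 -0.10098 +0.97325]
t = (0.3585, -0.0836, 1.0217) m
M0: Pc = R·M0+t = (+0.25846, -0.00762, +0.99373); u = 401.2·(+0.25846)/0.99373 + 302.6 = 406.9499, v = 883.8·(-0.00762)/0.99373 + 251.9 = 245.1211
M1: Pc = R·M1+t = (+0.43441, +0.01988, +1.03129); u = 401.2·(+0.43441)/1.03129 + 302.6 = 471.5980, v = 883.8·(+0.01988)/1.03129 + 251.9 = 268.9346
M2: Pc = R·M2+t = (+0.45854, -0.15958, +1.04967); u = 401.2·(+0.45854)/1.04967 + 302.6 = 477.8598, v = 883.8·(-0.15958)/1.04967 + 251.9 = 117.5385
M3: Pc = R·M3+t = (+0.28259, -0.18708, +1.01211); u = 401.2·(+0.28259)/1.01211 + 302.6 = 414.6180, v = 883.8·(-0.18708)/1.01211 + 251.9 = 88.5395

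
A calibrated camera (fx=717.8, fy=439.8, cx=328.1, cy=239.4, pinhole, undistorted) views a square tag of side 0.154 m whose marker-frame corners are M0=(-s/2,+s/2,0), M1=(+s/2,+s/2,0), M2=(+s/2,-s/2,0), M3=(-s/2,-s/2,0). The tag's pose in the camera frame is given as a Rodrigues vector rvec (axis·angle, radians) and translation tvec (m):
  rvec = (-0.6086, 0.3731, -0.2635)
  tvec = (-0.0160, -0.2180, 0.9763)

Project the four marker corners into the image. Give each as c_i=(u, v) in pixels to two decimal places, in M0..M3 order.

c0=(271.24, 179.05) c1=(378.11, 150.55) c2=(359.10, 105.30) c3=(262.41, 133.03)

Intrinsics K: fx=717.8, fy=439.8, cx=328.1, cy=239.4
Marker side s = 0.154 m; corners in marker frame (Z=0):
  M0 = (-0.0770, +0.0770, 0)
  M1 = (+0.0770, +0.0770, 0)
  M2 = (+0.0770, -0.0770, 0)
  M3 = (-0.0770, -0.0770, 0)
rvec = (-0.6086, 0.3731, -0.2635), |rvec| = θ = 0.76094 rad = 43.599°
Rodrigues: sinθ=0.68960, 1−cosθ=0.27581; R = I + sinθ·[k]× + (1−cosθ)·[k]×²:
    [+0.90062 +0.13064 +0.41451]
    [-0.34696 +0.79050 +0.50471]
    [-0.26173 -0.59837 +0.75726]
t = (-0.0160, -0.2180, 0.9763) m
M0: Pc = R·M0+t = (-0.07529, -0.13042, +0.95038); u = 717.8·(-0.07529)/0.95038 + 328.1 = 271.2361, v = 439.8·(-0.13042)/0.95038 + 239.4 = 179.0483
M1: Pc = R·M1+t = (+0.06341, -0.18385, +0.91007); u = 717.8·(+0.06341)/0.91007 + 328.1 = 378.1107, v = 439.8·(-0.18385)/0.91007 + 239.4 = 150.5541
M2: Pc = R·M2+t = (+0.04329, -0.30558, +1.00222); u = 717.8·(+0.04329)/1.00222 + 328.1 = 359.1038, v = 439.8·(-0.30558)/1.00222 + 239.4 = 105.3021
M3: Pc = R·M3+t = (-0.09541, -0.25215, +1.04253); u = 717.8·(-0.09541)/1.04253 + 328.1 = 262.4107, v = 439.8·(-0.25215)/1.04253 + 239.4 = 133.0272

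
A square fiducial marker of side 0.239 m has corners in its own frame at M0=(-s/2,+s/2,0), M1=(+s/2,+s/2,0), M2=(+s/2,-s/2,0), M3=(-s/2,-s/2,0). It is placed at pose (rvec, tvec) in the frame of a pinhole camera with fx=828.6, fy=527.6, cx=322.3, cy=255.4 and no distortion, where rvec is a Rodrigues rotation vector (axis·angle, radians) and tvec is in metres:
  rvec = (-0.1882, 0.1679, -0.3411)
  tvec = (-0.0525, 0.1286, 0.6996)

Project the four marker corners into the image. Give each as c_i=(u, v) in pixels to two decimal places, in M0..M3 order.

c0=(171.25, 469.91) c1=(443.29, 413.79) c2=(346.61, 238.01) c3=(97.18, 297.75)

Intrinsics K: fx=828.6, fy=527.6, cx=322.3, cy=255.4
Marker side s = 0.239 m; corners in marker frame (Z=0):
  M0 = (-0.1195, +0.1195, 0)
  M1 = (+0.1195, +0.1195, 0)
  M2 = (+0.1195, -0.1195, 0)
  M3 = (-0.1195, -0.1195, 0)
rvec = (-0.1882, 0.1679, -0.3411), |rvec| = θ = 0.42422 rad = 24.306°
Rodrigues: sinθ=0.41161, 1−cosθ=0.08864; R = I + sinθ·[k]× + (1−cosθ)·[k]×²:
    [+0.92881 +0.31540 +0.19453]
    [-0.34652 +0.92525 +0.15440]
    [-0.13129 -0.21081 +0.96867]
t = (-0.0525, 0.1286, 0.6996) m
M0: Pc = R·M0+t = (-0.12580, +0.28058, +0.69010); u = 828.6·(-0.12580)/0.69010 + 322.3 = 171.2488, v = 527.6·(+0.28058)/0.69010 + 255.4 = 469.9094
M1: Pc = R·M1+t = (+0.09618, +0.19776, +0.65872); u = 828.6·(+0.09618)/0.65872 + 322.3 = 443.2876, v = 527.6·(+0.19776)/0.65872 + 255.4 = 413.7935
M2: Pc = R·M2+t = (+0.02080, -0.02338, +0.70910); u = 828.6·(+0.02080)/0.70910 + 322.3 = 346.6081, v = 527.6·(-0.02338)/0.70910 + 255.4 = 238.0068
M3: Pc = R·M3+t = (-0.20118, +0.05944, +0.74048); u = 828.6·(-0.20118)/0.74048 + 322.3 = 97.1765, v = 527.6·(+0.05944)/0.74048 + 255.4 = 297.7535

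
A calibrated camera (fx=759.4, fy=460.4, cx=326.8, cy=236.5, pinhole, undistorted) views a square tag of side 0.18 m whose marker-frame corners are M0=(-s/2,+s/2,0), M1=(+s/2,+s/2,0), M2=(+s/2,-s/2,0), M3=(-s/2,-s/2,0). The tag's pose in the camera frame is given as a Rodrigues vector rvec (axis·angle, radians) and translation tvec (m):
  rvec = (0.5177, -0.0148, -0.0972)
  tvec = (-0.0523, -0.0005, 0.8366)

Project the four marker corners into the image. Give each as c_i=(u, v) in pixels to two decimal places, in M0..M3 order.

Intrinsics K: fx=759.4, fy=460.4, cx=326.8, cy=236.5
Marker side s = 0.18 m; corners in marker frame (Z=0):
  M0 = (-0.0900, +0.0900, 0)
  M1 = (+0.0900, +0.0900, 0)
  M2 = (+0.0900, -0.0900, 0)
  M3 = (-0.0900, -0.0900, 0)
rvec = (0.5177, -0.0148, -0.0972), |rvec| = θ = 0.52695 rad = 30.192°
Rodrigues: sinθ=0.50290, 1−cosθ=0.13566; R = I + sinθ·[k]× + (1−cosθ)·[k]×²:
    [+0.99528 +0.08902 -0.03871]
    [-0.09651 +0.86445 -0.49337]
    [-0.01046 +0.49477 +0.86896]
t = (-0.0523, -0.0005, 0.8366) m
M0: Pc = R·M0+t = (-0.13386, +0.08599, +0.88207); u = 759.4·(-0.13386)/0.88207 + 326.8 = 211.5534, v = 460.4·(+0.08599)/0.88207 + 236.5 = 281.3808
M1: Pc = R·M1+t = (+0.04529, +0.06861, +0.88019); u = 759.4·(+0.04529)/0.88019 + 326.8 = 365.8721, v = 460.4·(+0.06861)/0.88019 + 236.5 = 272.3904
M2: Pc = R·M2+t = (+0.02926, -0.08699, +0.79113); u = 759.4·(+0.02926)/0.79113 + 326.8 = 354.8895, v = 460.4·(-0.08699)/0.79113 + 236.5 = 185.8782
M3: Pc = R·M3+t = (-0.14989, -0.06961, +0.79301); u = 759.4·(-0.14989)/0.79301 + 326.8 = 183.2661, v = 460.4·(-0.06961)/0.79301 + 236.5 = 196.0836

c0=(211.55, 281.38) c1=(365.87, 272.39) c2=(354.89, 185.88) c3=(183.27, 196.08)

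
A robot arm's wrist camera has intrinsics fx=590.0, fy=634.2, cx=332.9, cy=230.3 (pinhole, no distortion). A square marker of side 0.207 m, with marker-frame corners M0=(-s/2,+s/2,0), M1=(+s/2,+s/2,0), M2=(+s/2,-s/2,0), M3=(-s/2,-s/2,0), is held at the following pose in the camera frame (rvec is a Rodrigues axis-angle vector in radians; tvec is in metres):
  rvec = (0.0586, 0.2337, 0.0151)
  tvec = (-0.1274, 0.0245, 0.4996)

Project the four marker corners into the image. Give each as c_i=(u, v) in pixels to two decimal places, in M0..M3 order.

c0=(77.92, 380.63) c1=(299.15, 401.48) c2=(300.38, 126.89) c3=(73.74, 130.92)

Intrinsics K: fx=590.0, fy=634.2, cx=332.9, cy=230.3
Marker side s = 0.207 m; corners in marker frame (Z=0):
  M0 = (-0.1035, +0.1035, 0)
  M1 = (+0.1035, +0.1035, 0)
  M2 = (+0.1035, -0.1035, 0)
  M3 = (-0.1035, -0.1035, 0)
rvec = (0.0586, 0.2337, 0.0151), |rvec| = θ = 0.24141 rad = 13.832°
Rodrigues: sinθ=0.23907, 1−cosθ=0.02900; R = I + sinθ·[k]× + (1−cosθ)·[k]×²:
    [+0.97271 -0.00814 +0.23188]
    [+0.02177 +0.99818 -0.05628]
    [-0.23100 +0.05979 +0.97112]
t = (-0.1274, 0.0245, 0.4996) m
M0: Pc = R·M0+t = (-0.22892, +0.12556, +0.52970); u = 590.0·(-0.22892)/0.52970 + 332.9 = 77.9206, v = 634.2·(+0.12556)/0.52970 + 230.3 = 380.6298
M1: Pc = R·M1+t = (-0.02757, +0.13006, +0.48188); u = 590.0·(-0.02757)/0.48188 + 332.9 = 299.1479, v = 634.2·(+0.13006)/0.48188 + 230.3 = 401.4772
M2: Pc = R·M2+t = (-0.02588, -0.07656, +0.46950); u = 590.0·(-0.02588)/0.46950 + 332.9 = 300.3755, v = 634.2·(-0.07656)/0.46950 + 230.3 = 126.8858
M3: Pc = R·M3+t = (-0.22723, -0.08106, +0.51732); u = 590.0·(-0.22723)/0.51732 + 332.9 = 73.7421, v = 634.2·(-0.08106)/0.51732 + 230.3 = 130.9204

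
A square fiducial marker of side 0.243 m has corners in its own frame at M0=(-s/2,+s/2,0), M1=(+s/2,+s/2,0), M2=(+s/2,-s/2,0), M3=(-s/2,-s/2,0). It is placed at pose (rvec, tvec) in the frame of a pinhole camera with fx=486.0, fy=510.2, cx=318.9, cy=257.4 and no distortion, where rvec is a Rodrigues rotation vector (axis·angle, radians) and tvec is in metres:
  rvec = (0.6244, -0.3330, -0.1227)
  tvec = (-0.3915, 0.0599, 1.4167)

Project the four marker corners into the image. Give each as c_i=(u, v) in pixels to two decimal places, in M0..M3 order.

Intrinsics K: fx=486.0, fy=510.2, cx=318.9, cy=257.4
Marker side s = 0.243 m; corners in marker frame (Z=0):
  M0 = (-0.1215, +0.1215, 0)
  M1 = (+0.1215, +0.1215, 0)
  M2 = (+0.1215, -0.1215, 0)
  M3 = (-0.1215, -0.1215, 0)
rvec = (0.6244, -0.3330, -0.1227), |rvec| = θ = 0.71821 rad = 41.150°
Rodrigues: sinθ=0.65803, 1−cosθ=0.24701; R = I + sinθ·[k]× + (1−cosθ)·[k]×²:
    [+0.93969 +0.01285 -0.34179]
    [-0.21199 +0.80609 -0.55252]
    [+0.26841 +0.59165 +0.76020]
t = (-0.3915, 0.0599, 1.4167) m
M0: Pc = R·M0+t = (-0.50411, +0.18360, +1.45597); u = 486.0·(-0.50411)/1.45597 + 318.9 = 150.6292, v = 510.2·(+0.18360)/1.45597 + 257.4 = 321.7356
M1: Pc = R·M1+t = (-0.27577, +0.13208, +1.52120); u = 486.0·(-0.27577)/1.52120 + 318.9 = 230.7967, v = 510.2·(+0.13208)/1.52120 + 257.4 = 301.6998
M2: Pc = R·M2+t = (-0.27889, -0.06380, +1.37743); u = 486.0·(-0.27889)/1.37743 + 318.9 = 220.4990, v = 510.2·(-0.06380)/1.37743 + 257.4 = 233.7697
M3: Pc = R·M3+t = (-0.50723, -0.01228, +1.31220); u = 486.0·(-0.50723)/1.31220 + 318.9 = 131.0360, v = 510.2·(-0.01228)/1.31220 + 257.4 = 252.6242

c0=(150.63, 321.74) c1=(230.80, 301.70) c2=(220.50, 233.77) c3=(131.04, 252.62)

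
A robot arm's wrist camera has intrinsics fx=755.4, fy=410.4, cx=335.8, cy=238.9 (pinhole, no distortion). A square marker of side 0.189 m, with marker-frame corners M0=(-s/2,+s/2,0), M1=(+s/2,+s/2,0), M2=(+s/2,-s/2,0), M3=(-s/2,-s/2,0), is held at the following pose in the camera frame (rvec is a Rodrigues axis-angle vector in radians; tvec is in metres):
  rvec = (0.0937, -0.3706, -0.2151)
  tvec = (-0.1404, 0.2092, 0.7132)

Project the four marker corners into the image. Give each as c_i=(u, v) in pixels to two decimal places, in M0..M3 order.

Intrinsics K: fx=755.4, fy=410.4, cx=335.8, cy=238.9
Marker side s = 0.189 m; corners in marker frame (Z=0):
  M0 = (-0.0945, +0.0945, 0)
  M1 = (+0.0945, +0.0945, 0)
  M2 = (+0.0945, -0.0945, 0)
  M3 = (-0.0945, -0.0945, 0)
rvec = (0.0937, -0.3706, -0.2151), |rvec| = θ = 0.43863 rad = 25.131°
Rodrigues: sinθ=0.42470, 1−cosθ=0.09466; R = I + sinθ·[k]× + (1−cosθ)·[k]×²:
    [+0.90966 +0.19118 -0.36875]
    [-0.22535 +0.97291 -0.05150]
    [+0.34891 +0.12995 +0.92810]
t = (-0.1404, 0.2092, 0.7132) m
M0: Pc = R·M0+t = (-0.20830, +0.32244, +0.69251); u = 755.4·(-0.20830)/0.69251 + 335.8 = 108.5872, v = 410.4·(+0.32244)/0.69251 + 238.9 = 429.9851
M1: Pc = R·M1+t = (-0.03637, +0.27984, +0.75845); u = 755.4·(-0.03637)/0.75845 + 335.8 = 299.5757, v = 410.4·(+0.27984)/0.75845 + 238.9 = 390.3243
M2: Pc = R·M2+t = (-0.07250, +0.09596, +0.73389); u = 755.4·(-0.07250)/0.73389 + 335.8 = 261.1709, v = 410.4·(+0.09596)/0.73389 + 238.9 = 292.5638
M3: Pc = R·M3+t = (-0.24443, +0.13856, +0.66795); u = 755.4·(-0.24443)/0.66795 + 335.8 = 59.3683, v = 410.4·(+0.13856)/0.66795 + 238.9 = 324.0312

c0=(108.59, 429.99) c1=(299.58, 390.32) c2=(261.17, 292.56) c3=(59.37, 324.03)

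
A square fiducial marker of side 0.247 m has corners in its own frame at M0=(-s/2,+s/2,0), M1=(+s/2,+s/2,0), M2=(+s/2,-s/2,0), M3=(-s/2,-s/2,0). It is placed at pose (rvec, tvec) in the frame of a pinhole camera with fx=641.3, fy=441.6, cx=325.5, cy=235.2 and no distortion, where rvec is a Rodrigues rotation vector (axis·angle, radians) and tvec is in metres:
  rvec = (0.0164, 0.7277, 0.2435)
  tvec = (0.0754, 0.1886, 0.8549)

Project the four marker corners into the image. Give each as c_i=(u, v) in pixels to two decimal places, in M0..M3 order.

c0=(298.45, 365.92) c1=(437.91, 424.24) c2=(486.16, 291.16) c3=(334.54, 254.65)

Intrinsics K: fx=641.3, fy=441.6, cx=325.5, cy=235.2
Marker side s = 0.247 m; corners in marker frame (Z=0):
  M0 = (-0.1235, +0.1235, 0)
  M1 = (+0.1235, +0.1235, 0)
  M2 = (+0.1235, -0.1235, 0)
  M3 = (-0.1235, -0.1235, 0)
rvec = (0.0164, 0.7277, 0.2435), |rvec| = θ = 0.76753 rad = 43.976°
Rodrigues: sinθ=0.69436, 1−cosθ=0.28037; R = I + sinθ·[k]× + (1−cosθ)·[k]×²:
    [+0.71975 -0.21461 +0.66023]
    [+0.22597 +0.97165 +0.06950]
    [-0.65643 +0.09917 +0.74784]
t = (0.0754, 0.1886, 0.8549) m
M0: Pc = R·M0+t = (-0.03999, +0.28069, +0.94822); u = 641.3·(-0.03999)/0.94822 + 325.5 = 298.4515, v = 441.6·(+0.28069)/0.94822 + 235.2 = 365.9231
M1: Pc = R·M1+t = (+0.13779, +0.33651, +0.78608); u = 641.3·(+0.13779)/0.78608 + 325.5 = 437.9085, v = 441.6·(+0.33651)/0.78608 + 235.2 = 424.2409
M2: Pc = R·M2+t = (+0.19079, +0.09651, +0.76158); u = 641.3·(+0.19079)/0.76158 + 325.5 = 486.1596, v = 441.6·(+0.09651)/0.76158 + 235.2 = 291.1594
M3: Pc = R·M3+t = (+0.01301, +0.04069, +0.92372); u = 641.3·(+0.01301)/0.92372 + 325.5 = 334.5353, v = 441.6·(+0.04069)/0.92372 + 235.2 = 254.6544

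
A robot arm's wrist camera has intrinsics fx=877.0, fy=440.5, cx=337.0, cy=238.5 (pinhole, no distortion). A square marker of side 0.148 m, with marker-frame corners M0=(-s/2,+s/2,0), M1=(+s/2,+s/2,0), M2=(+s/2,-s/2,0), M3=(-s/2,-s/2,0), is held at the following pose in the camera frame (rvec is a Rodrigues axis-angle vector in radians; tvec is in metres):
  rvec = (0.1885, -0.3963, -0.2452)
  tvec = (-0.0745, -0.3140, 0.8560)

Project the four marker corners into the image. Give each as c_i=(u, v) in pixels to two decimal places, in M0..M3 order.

c0=(206.51, 122.26) c1=(343.16, 109.40) c2=(313.64, 32.57) c3=(169.39, 40.96)

Intrinsics K: fx=877.0, fy=440.5, cx=337.0, cy=238.5
Marker side s = 0.148 m; corners in marker frame (Z=0):
  M0 = (-0.0740, +0.0740, 0)
  M1 = (+0.0740, +0.0740, 0)
  M2 = (+0.0740, -0.0740, 0)
  M3 = (-0.0740, -0.0740, 0)
rvec = (0.1885, -0.3963, -0.2452), |rvec| = θ = 0.50270 rad = 28.803°
Rodrigues: sinθ=0.48179, 1−cosθ=0.12372; R = I + sinθ·[k]× + (1−cosθ)·[k]×²:
    [+0.89368 +0.19843 -0.40245]
    [-0.27157 +0.95317 -0.13309]
    [+0.35719 +0.22823 +0.90572]
t = (-0.0745, -0.3140, 0.8560) m
M0: Pc = R·M0+t = (-0.12595, -0.22337, +0.84646); u = 877.0·(-0.12595)/0.84646 + 337.0 = 206.5070, v = 440.5·(-0.22337)/0.84646 + 238.5 = 122.2578
M1: Pc = R·M1+t = (+0.00632, -0.26356, +0.89932); u = 877.0·(+0.00632)/0.89932 + 337.0 = 343.1594, v = 440.5·(-0.26356)/0.89932 + 238.5 = 109.4038
M2: Pc = R·M2+t = (-0.02305, -0.40463, +0.86554); u = 877.0·(-0.02305)/0.86554 + 337.0 = 313.6432, v = 440.5·(-0.40463)/0.86554 + 238.5 = 32.5714
M3: Pc = R·M3+t = (-0.15532, -0.36444, +0.81268); u = 877.0·(-0.15532)/0.81268 + 337.0 = 169.3910, v = 440.5·(-0.36444)/0.81268 + 238.5 = 40.9619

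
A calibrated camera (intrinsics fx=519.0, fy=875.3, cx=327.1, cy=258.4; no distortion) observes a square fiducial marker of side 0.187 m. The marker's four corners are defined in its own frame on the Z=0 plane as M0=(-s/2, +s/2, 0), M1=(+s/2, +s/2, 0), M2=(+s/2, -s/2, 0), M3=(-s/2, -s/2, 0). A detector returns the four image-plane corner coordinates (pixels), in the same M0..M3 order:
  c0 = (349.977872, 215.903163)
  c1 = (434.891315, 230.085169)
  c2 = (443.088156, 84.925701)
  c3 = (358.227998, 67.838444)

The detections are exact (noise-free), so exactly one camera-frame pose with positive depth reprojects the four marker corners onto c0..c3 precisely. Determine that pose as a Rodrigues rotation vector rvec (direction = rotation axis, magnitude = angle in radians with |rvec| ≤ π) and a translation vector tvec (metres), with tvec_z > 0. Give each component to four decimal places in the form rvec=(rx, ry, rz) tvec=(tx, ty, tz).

Intrinsics K: fx=519.0, fy=875.3, cx=327.1, cy=258.4
Marker side s = 0.187 m; corners in marker frame (Z=0):
  M0 = (-0.0935, +0.0935, 0)
  M1 = (+0.0935, +0.0935, 0)
  M2 = (+0.0935, -0.0935, 0)
  M3 = (-0.0935, -0.0935, 0)
Detected image corners:
  c0 = (349.977872, 215.903163) px
  c1 = (434.891315, 230.085169) px
  c2 = (443.088156, 84.925701) px
  c3 = (358.227998, 67.838444) px
Planar DLT: solve 8×8 A·h = b for H (H[2,2]=1):
  H  [+495.67201 -41.26276 +396.96134]
  H  [+99.35559 +784.96906 +149.81191]
  H  [+0.10524 +0.00684 +1.00000]
B = K⁻¹H; ‖b₁‖=0.898724, ‖b₂‖=0.898724; λ = 2/(‖b₁‖+‖b₂‖) = 1.112688, sign → tz>0 ⇒ λ=+1.112688
r₁ = λ·B[:,0] = (+0.98887,+0.09173,+0.11710); r₂ = λ·B[:,1] = (-0.09326,+0.99561,+0.00761)
r₃ = r₁×r₂ = (-0.11589,-0.01844,+0.99309); SVD([r₁ r₂ r₃]) → R = UVᵀ:
  R  [+0.98887 -0.09326 -0.11589]
  R  [+0.09173 +0.99561 -0.01844]
  R  [+0.11710 +0.00761 +0.99309]
t = (+0.14978, -0.13804, +1.11269) m
tr R = 2.977579; θ = arccos((tr R − 1)/2) = 0.149877 rad = 8.587°
axis k = ((R−Rᵀ)₃₂, (R−Rᵀ)₁₃, (R−Rᵀ)₂₁) / (2 sinθ) = (+0.087242, -0.780164, +0.619462)
rvec = θ·k = (+0.013076, -0.116929, +0.092843)

rvec=(0.0131, -0.1169, 0.0928) tvec=(0.1498, -0.1380, 1.1127)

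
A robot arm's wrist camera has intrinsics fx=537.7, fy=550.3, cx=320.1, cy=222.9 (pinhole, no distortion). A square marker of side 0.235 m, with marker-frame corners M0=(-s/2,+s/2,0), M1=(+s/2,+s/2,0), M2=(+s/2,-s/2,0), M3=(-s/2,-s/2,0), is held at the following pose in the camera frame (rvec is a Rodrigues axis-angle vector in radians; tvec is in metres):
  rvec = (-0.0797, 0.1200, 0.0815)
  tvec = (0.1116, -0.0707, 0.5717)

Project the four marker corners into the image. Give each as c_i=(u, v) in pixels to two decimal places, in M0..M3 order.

c0=(306.35, 258.23) c1=(533.57, 278.09) c2=(546.15, 49.39) c3=(325.01, 41.20)

Intrinsics K: fx=537.7, fy=550.3, cx=320.1, cy=222.9
Marker side s = 0.235 m; corners in marker frame (Z=0):
  M0 = (-0.1175, +0.1175, 0)
  M1 = (+0.1175, +0.1175, 0)
  M2 = (+0.1175, -0.1175, 0)
  M3 = (-0.1175, -0.1175, 0)
rvec = (-0.0797, 0.1200, 0.0815), |rvec| = θ = 0.16551 rad = 9.483°
Rodrigues: sinθ=0.16476, 1−cosθ=0.01367; R = I + sinθ·[k]× + (1−cosθ)·[k]×²:
    [+0.98950 -0.08590 +0.11621]
    [+0.07636 +0.99352 +0.08422]
    [-0.12269 -0.07446 +0.98965]
t = (0.1116, -0.0707, 0.5717) m
M0: Pc = R·M0+t = (-0.01476, +0.03707, +0.57737); u = 537.7·(-0.01476)/0.57737 + 320.1 = 306.3543, v = 550.3·(+0.03707)/0.57737 + 222.9 = 258.2286
M1: Pc = R·M1+t = (+0.21777, +0.05501, +0.54853); u = 537.7·(+0.21777)/0.54853 + 320.1 = 533.5719, v = 550.3·(+0.05501)/0.54853 + 222.9 = 278.0873
M2: Pc = R·M2+t = (+0.23796, -0.17847, +0.56603); u = 537.7·(+0.23796)/0.56603 + 320.1 = 546.1489, v = 550.3·(-0.17847)/0.56603 + 222.9 = 49.3940
M3: Pc = R·M3+t = (+0.00543, -0.19641, +0.59487); u = 537.7·(+0.00543)/0.59487 + 320.1 = 325.0051, v = 550.3·(-0.19641)/0.59487 + 222.9 = 41.2041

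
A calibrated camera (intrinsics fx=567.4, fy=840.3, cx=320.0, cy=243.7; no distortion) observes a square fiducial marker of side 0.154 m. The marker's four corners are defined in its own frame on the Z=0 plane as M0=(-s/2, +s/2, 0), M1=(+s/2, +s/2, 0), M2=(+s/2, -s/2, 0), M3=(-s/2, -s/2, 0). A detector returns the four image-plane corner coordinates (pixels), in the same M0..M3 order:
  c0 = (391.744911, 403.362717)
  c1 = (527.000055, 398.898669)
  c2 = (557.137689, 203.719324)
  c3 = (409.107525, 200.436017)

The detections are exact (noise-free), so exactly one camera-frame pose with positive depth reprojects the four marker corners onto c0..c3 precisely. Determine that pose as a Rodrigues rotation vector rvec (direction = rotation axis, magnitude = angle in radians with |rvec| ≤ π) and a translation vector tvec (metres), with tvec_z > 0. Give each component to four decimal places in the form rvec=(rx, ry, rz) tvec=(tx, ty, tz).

rvec=(0.3818, -0.1468, 0.0354) tvec=(0.1572, 0.0438, 0.5867)

Intrinsics K: fx=567.4, fy=840.3, cx=320.0, cy=243.7
Marker side s = 0.154 m; corners in marker frame (Z=0):
  M0 = (-0.0770, +0.0770, 0)
  M1 = (+0.0770, +0.0770, 0)
  M2 = (+0.0770, -0.0770, 0)
  M3 = (-0.0770, -0.0770, 0)
Detected image corners:
  c0 = (391.744911, 403.362717) px
  c1 = (527.000055, 398.898669) px
  c2 = (557.137689, 203.719324) px
  c3 = (409.107525, 200.436017) px
Planar DLT: solve 8×8 A·h = b for H (H[2,2]=1):
  H  [+1037.72928 +141.07450 +472.06138]
  H  [+71.73717 +1481.57248 +306.41379]
  H  [+0.25460 +0.62835 +1.00000]
B = K⁻¹H; ‖b₁‖=1.704494, ‖b₂‖=1.704494; λ = 2/(‖b₁‖+‖b₂‖) = 0.586684, sign → tz>0 ⇒ λ=+0.586684
r₁ = λ·B[:,0] = (+0.98876,+0.00677,+0.14937); r₂ = λ·B[:,1] = (-0.06204,+0.92750,+0.36864)
r₃ = r₁×r₂ = (-0.13604,-0.37377,+0.91749); SVD([r₁ r₂ r₃]) → R = UVᵀ:
  R  [+0.98876 -0.06204 -0.13604]
  R  [+0.00677 +0.92750 -0.37377]
  R  [+0.14937 +0.36864 +0.91749]
t = (+0.15723, +0.04379, +0.58668) m
tr R = 2.833748; θ = arccos((tr R − 1)/2) = 0.410619 rad = 23.527°
axis k = ((R−Rᵀ)₃₂, (R−Rᵀ)₁₃, (R−Rᵀ)₂₁) / (2 sinθ) = (+0.929927, -0.357502, +0.086182)
rvec = θ·k = (+0.381845, -0.146797, +0.035388)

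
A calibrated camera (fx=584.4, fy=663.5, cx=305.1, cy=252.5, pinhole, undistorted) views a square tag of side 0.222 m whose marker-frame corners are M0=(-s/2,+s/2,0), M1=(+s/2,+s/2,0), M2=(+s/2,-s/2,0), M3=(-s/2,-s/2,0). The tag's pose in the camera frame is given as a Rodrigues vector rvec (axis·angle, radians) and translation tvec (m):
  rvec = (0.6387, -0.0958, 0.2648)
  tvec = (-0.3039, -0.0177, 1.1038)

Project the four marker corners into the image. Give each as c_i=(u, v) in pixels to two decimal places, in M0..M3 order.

c0=(80.79, 277.92) c1=(193.07, 303.74) c2=(213.02, 202.72) c3=(87.41, 169.95)

Intrinsics K: fx=584.4, fy=663.5, cx=305.1, cy=252.5
Marker side s = 0.222 m; corners in marker frame (Z=0):
  M0 = (-0.1110, +0.1110, 0)
  M1 = (+0.1110, +0.1110, 0)
  M2 = (+0.1110, -0.1110, 0)
  M3 = (-0.1110, -0.1110, 0)
rvec = (0.6387, -0.0958, 0.2648), |rvec| = θ = 0.69802 rad = 39.994°
Rodrigues: sinθ=0.64270, 1−cosθ=0.23388; R = I + sinθ·[k]× + (1−cosθ)·[k]×²:
    [+0.96194 -0.27319 -0.00702]
    [+0.21444 +0.77052 -0.60026]
    [+0.16939 +0.57591 +0.79977]
t = (-0.3039, -0.0177, 1.1038) m
M0: Pc = R·M0+t = (-0.44100, +0.04402, +1.14892); u = 584.4·(-0.44100)/1.14892 + 305.1 = 80.7860, v = 663.5·(+0.04402)/1.14892 + 252.5 = 277.9241
M1: Pc = R·M1+t = (-0.22745, +0.09163, +1.18653); u = 584.4·(-0.22745)/1.18653 + 305.1 = 193.0748, v = 663.5·(+0.09163)/1.18653 + 252.5 = 303.7395
M2: Pc = R·M2+t = (-0.16680, -0.07942, +1.05868); u = 584.4·(-0.16680)/1.05868 + 305.1 = 213.0240, v = 663.5·(-0.07942)/1.05868 + 252.5 = 202.7226
M3: Pc = R·M3+t = (-0.38035, -0.12703, +1.02107); u = 584.4·(-0.38035)/1.02107 + 305.1 = 87.4099, v = 663.5·(-0.12703)/1.02107 + 252.5 = 169.9543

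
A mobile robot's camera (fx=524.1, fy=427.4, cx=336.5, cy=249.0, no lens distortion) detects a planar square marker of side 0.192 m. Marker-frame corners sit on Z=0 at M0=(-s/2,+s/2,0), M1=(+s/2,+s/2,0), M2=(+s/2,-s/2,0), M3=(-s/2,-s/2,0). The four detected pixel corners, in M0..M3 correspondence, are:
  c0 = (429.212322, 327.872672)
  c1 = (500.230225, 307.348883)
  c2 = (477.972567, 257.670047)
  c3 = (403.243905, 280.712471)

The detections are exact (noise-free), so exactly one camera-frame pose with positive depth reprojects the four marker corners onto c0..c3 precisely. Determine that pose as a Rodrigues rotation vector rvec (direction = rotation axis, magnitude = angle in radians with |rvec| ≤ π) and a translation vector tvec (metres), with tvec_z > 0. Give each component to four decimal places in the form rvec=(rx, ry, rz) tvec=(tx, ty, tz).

Intrinsics K: fx=524.1, fy=427.4, cx=336.5, cy=249.0
Marker side s = 0.192 m; corners in marker frame (Z=0):
  M0 = (-0.0960, +0.0960, 0)
  M1 = (+0.0960, +0.0960, 0)
  M2 = (+0.0960, -0.0960, 0)
  M3 = (-0.0960, -0.0960, 0)
Detected image corners:
  c0 = (429.212322, 327.872672) px
  c1 = (500.230225, 307.348883) px
  c2 = (477.972567, 257.670047) px
  c3 = (403.243905, 280.712471) px
Planar DLT: solve 8×8 A·h = b for H (H[2,2]=1):
  H  [+319.52681 +265.52900 +452.56066]
  H  [-151.97727 +342.72680 +294.25687]
  H  [-0.13196 +0.30888 +1.00000]
B = K⁻¹H; ‖b₁‖=0.759786, ‖b₂‖=0.759786; λ = 2/(‖b₁‖+‖b₂‖) = 1.316160, sign → tz>0 ⇒ λ=+1.316160
r₁ = λ·B[:,0] = (+0.91393,-0.36682,-0.17368); r₂ = λ·B[:,1] = (+0.40580,+0.81857,+0.40653)
r₃ = r₁×r₂ = (-0.00695,-0.44202,+0.89698); SVD([r₁ r₂ r₃]) → R = UVᵀ:
  R  [+0.91393 +0.40580 -0.00695]
  R  [-0.36682 +0.81857 -0.44202]
  R  [-0.17368 +0.40653 +0.89698]
t = (+0.29146, +0.13937, +1.31616) m
tr R = 2.629481; θ = arccos((tr R − 1)/2) = 0.618515 rad = 35.438°
axis k = ((R−Rᵀ)₃₂, (R−Rᵀ)₁₃, (R−Rᵀ)₂₁) / (2 sinθ) = (+0.731734, +0.143779, -0.666253)
rvec = θ·k = (+0.452589, +0.088929, -0.412088)

rvec=(0.4526, 0.0889, -0.4121) tvec=(0.2915, 0.1394, 1.3162)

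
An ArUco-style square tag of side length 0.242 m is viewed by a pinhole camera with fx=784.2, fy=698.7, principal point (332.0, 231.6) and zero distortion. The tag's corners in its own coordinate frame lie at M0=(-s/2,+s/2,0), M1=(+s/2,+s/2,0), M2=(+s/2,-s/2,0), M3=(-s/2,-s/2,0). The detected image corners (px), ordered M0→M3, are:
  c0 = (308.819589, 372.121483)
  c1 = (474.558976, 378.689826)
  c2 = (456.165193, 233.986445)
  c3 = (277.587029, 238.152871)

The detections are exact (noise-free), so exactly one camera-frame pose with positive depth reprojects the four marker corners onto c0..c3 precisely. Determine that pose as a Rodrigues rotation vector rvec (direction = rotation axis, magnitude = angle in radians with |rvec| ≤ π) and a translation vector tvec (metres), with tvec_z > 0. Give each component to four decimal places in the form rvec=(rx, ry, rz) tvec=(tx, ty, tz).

rvec=(0.4121, 0.3370, -0.0997) tvec=(0.0601, 0.1170, 1.0603)

Intrinsics K: fx=784.2, fy=698.7, cx=332.0, cy=231.6
Marker side s = 0.242 m; corners in marker frame (Z=0):
  M0 = (-0.1210, +0.1210, 0)
  M1 = (+0.1210, +0.1210, 0)
  M2 = (+0.1210, -0.1210, 0)
  M3 = (-0.1210, -0.1210, 0)
Detected image corners:
  c0 = (308.819589, 372.121483) px
  c1 = (474.558976, 378.689826) px
  c2 = (456.165193, 233.986445) px
  c3 = (277.587029, 238.152871) px
Planar DLT: solve 8×8 A·h = b for H (H[2,2]=1):
  H  [+588.35606 +238.01619 +376.46715]
  H  [-92.35381 +683.28604 +308.70257]
  H  [-0.32141 +0.35449 +1.00000]
B = K⁻¹H; ‖b₁‖=0.943162, ‖b₂‖=0.943162; λ = 2/(‖b₁‖+‖b₂‖) = 1.060263, sign → tz>0 ⇒ λ=+1.060263
r₁ = λ·B[:,0] = (+0.93975,-0.02719,-0.34078); r₂ = λ·B[:,1] = (+0.16269,+0.91229,+0.37585)
r₃ = r₁×r₂ = (+0.30067,-0.40864,+0.86175); SVD([r₁ r₂ r₃]) → R = UVᵀ:
  R  [+0.93975 +0.16269 +0.30067]
  R  [-0.02719 +0.91229 -0.40864]
  R  [-0.34078 +0.37585 +0.86175]
t = (+0.06012, +0.11700, +1.06026) m
tr R = 2.713784; θ = arccos((tr R − 1)/2) = 0.541587 rad = 31.031°
axis k = ((R−Rᵀ)₃₂, (R−Rᵀ)₁₃, (R−Rᵀ)₂₁) / (2 sinθ) = (+0.760911, +0.622172, -0.184163)
rvec = θ·k = (+0.412099, +0.336960, -0.099740)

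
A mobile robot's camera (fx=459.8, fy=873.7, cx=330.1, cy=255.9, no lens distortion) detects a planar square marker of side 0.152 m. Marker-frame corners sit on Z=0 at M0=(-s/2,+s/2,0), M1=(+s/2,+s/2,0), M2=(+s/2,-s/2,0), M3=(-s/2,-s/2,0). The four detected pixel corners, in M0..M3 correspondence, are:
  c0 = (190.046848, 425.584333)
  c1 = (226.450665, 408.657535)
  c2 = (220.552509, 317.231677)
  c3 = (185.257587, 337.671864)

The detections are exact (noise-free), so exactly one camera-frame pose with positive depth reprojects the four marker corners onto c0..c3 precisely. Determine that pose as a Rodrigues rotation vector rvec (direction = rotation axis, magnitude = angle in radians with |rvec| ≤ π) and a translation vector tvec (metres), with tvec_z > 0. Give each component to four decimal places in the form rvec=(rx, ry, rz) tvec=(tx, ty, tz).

Intrinsics K: fx=459.8, fy=873.7, cx=330.1, cy=255.9
Marker side s = 0.152 m; corners in marker frame (Z=0):
  M0 = (-0.0760, +0.0760, 0)
  M1 = (+0.0760, +0.0760, 0)
  M2 = (+0.0760, -0.0760, 0)
  M3 = (-0.0760, -0.0760, 0)
Detected image corners:
  c0 = (190.046848, 425.584333) px
  c1 = (226.450665, 408.657535) px
  c2 = (220.552509, 317.231677) px
  c3 = (185.257587, 337.671864) px
Planar DLT: solve 8×8 A·h = b for H (H[2,2]=1):
  H  [+175.95639 +2.16158 +205.14779]
  H  [-231.44340 +530.06844 +371.94751]
  H  [-0.29113 -0.16010 +1.00000]
B = K⁻¹H; ‖b₁‖=0.683465, ‖b₂‖=0.683465; λ = 2/(‖b₁‖+‖b₂‖) = 1.463133, sign → tz>0 ⇒ λ=+1.463133
r₁ = λ·B[:,0] = (+0.86572,-0.26282,-0.42597); r₂ = λ·B[:,1] = (+0.17505,+0.95629,-0.23425)
r₃ = r₁×r₂ = (+0.46891,+0.12823,+0.87389); SVD([r₁ r₂ r₃]) → R = UVᵀ:
  R  [+0.86572 +0.17505 +0.46891]
  R  [-0.26282 +0.95629 +0.12823]
  R  [-0.42597 -0.23425 +0.87389]
t = (-0.39761, +0.19434, +1.46313) m
tr R = 2.695895; θ = arccos((tr R − 1)/2) = 0.558696 rad = 32.011°
axis k = ((R−Rᵀ)₃₂, (R−Rᵀ)₁₃, (R−Rᵀ)₂₁) / (2 sinθ) = (-0.341915, +0.844098, -0.413028)
rvec = θ·k = (-0.191026, +0.471594, -0.230757)

rvec=(-0.1910, 0.4716, -0.2308) tvec=(-0.3976, 0.1943, 1.4631)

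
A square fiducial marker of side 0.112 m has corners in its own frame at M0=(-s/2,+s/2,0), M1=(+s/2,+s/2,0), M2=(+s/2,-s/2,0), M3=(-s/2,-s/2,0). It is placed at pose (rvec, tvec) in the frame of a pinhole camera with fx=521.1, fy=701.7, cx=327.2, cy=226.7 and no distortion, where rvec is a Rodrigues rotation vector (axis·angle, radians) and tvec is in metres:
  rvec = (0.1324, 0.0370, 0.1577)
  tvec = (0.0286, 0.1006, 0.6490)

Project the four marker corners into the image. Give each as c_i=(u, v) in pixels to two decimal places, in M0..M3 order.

c0=(299.25, 382.94) c1=(387.05, 402.72) c2=(402.51, 286.66) c3=(312.58, 266.95)

Intrinsics K: fx=521.1, fy=701.7, cx=327.2, cy=226.7
Marker side s = 0.112 m; corners in marker frame (Z=0):
  M0 = (-0.0560, +0.0560, 0)
  M1 = (+0.0560, +0.0560, 0)
  M2 = (+0.0560, -0.0560, 0)
  M3 = (-0.0560, -0.0560, 0)
rvec = (0.1324, 0.0370, 0.1577), |rvec| = θ = 0.20921 rad = 11.987°
Rodrigues: sinθ=0.20769, 1−cosθ=0.02180; R = I + sinθ·[k]× + (1−cosθ)·[k]×²:
    [+0.98693 -0.15411 +0.04713]
    [+0.15899 +0.97888 -0.12853]
    [-0.02633 +0.13434 +0.99059]
t = (0.0286, 0.1006, 0.6490) m
M0: Pc = R·M0+t = (-0.03530, +0.14651, +0.65800); u = 521.1·(-0.03530)/0.65800 + 327.2 = 299.2456, v = 701.7·(+0.14651)/0.65800 + 226.7 = 382.9446
M1: Pc = R·M1+t = (+0.07524, +0.16432, +0.65505); u = 521.1·(+0.07524)/0.65505 + 327.2 = 387.0526, v = 701.7·(+0.16432)/0.65505 + 226.7 = 402.7233
M2: Pc = R·M2+t = (+0.09250, +0.05469, +0.64000); u = 521.1·(+0.09250)/0.64000 + 327.2 = 402.5135, v = 701.7·(+0.05469)/0.64000 + 226.7 = 286.6583
M3: Pc = R·M3+t = (-0.01804, +0.03688, +0.64295); u = 521.1·(-0.01804)/0.64295 + 327.2 = 312.5807, v = 701.7·(+0.03688)/0.64295 + 226.7 = 266.9491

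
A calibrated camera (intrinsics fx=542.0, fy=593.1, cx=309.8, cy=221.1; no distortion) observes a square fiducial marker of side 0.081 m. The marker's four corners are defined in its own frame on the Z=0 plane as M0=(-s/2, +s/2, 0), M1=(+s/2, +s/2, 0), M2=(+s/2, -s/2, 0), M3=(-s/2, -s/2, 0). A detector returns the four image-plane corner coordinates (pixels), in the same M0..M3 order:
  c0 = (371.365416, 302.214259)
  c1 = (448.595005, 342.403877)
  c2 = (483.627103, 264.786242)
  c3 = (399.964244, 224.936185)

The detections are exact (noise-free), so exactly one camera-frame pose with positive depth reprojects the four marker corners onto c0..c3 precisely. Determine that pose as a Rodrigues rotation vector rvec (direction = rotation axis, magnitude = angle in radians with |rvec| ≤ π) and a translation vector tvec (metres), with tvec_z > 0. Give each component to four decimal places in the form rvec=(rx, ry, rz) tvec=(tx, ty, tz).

Intrinsics K: fx=542.0, fy=593.1, cx=309.8, cy=221.1
Marker side s = 0.081 m; corners in marker frame (Z=0):
  M0 = (-0.0405, +0.0405, 0)
  M1 = (+0.0405, +0.0405, 0)
  M2 = (+0.0405, -0.0405, 0)
  M3 = (-0.0405, -0.0405, 0)
Detected image corners:
  c0 = (371.365416, 302.214259) px
  c1 = (448.595005, 342.403877) px
  c2 = (483.627103, 264.786242) px
  c3 = (399.964244, 224.936185) px
Planar DLT: solve 8×8 A·h = b for H (H[2,2]=1):
  H  [+792.32877 -50.47594 +424.60799]
  H  [+361.26976 +1183.53645 +284.46320]
  H  [-0.46854 +0.80198 +1.00000]
B = K⁻¹H; ‖b₁‖=1.955917, ‖b₂‖=1.955917; λ = 2/(‖b₁‖+‖b₂‖) = 0.511269, sign → tz>0 ⇒ λ=+0.511269
r₁ = λ·B[:,0] = (+0.88433,+0.40073,-0.23955); r₂ = λ·B[:,1] = (-0.28198,+0.86739,+0.41003)
r₃ = r₁×r₂ = (+0.37209,-0.29505,+0.88005); SVD([r₁ r₂ r₃]) → R = UVᵀ:
  R  [+0.88433 -0.28198 +0.37209]
  R  [+0.40073 +0.86739 -0.29505]
  R  [-0.23955 +0.41003 +0.88005]
t = (+0.10830, +0.05462, +0.51127) m
tr R = 2.631770; θ = arccos((tr R − 1)/2) = 0.616539 rad = 35.325°
axis k = ((R−Rᵀ)₃₂, (R−Rᵀ)₁₃, (R−Rᵀ)₂₁) / (2 sinθ) = (+0.609704, +0.528904, +0.590357)
rvec = θ·k = (+0.375906, +0.326090, +0.363978)

rvec=(0.3759, 0.3261, 0.3640) tvec=(0.1083, 0.0546, 0.5113)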